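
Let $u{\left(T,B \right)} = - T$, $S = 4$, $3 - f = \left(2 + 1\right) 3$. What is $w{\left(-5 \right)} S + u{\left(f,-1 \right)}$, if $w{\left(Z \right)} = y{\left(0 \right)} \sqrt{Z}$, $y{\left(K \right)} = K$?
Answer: $6$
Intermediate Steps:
$f = -6$ ($f = 3 - \left(2 + 1\right) 3 = 3 - 3 \cdot 3 = 3 - 9 = -6$)
$w{\left(Z \right)} = 0$ ($w{\left(Z \right)} = 0 \sqrt{Z} = 0$)
$w{\left(-5 \right)} S + u{\left(f,-1 \right)} = 0 \cdot 4 - -6 = 0 + 6 = 6$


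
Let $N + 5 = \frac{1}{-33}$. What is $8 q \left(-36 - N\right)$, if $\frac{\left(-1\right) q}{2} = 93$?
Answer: $\frac{506912}{11} \approx 46083.0$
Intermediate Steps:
$q = -186$ ($q = \left(-2\right) 93 = -186$)
$N = - \frac{166}{33}$ ($N = -5 + \frac{1}{-33} = -5 - \frac{1}{33} = - \frac{166}{33} \approx -5.0303$)
$8 q \left(-36 - N\right) = 8 \left(-186\right) \left(-36 - - \frac{166}{33}\right) = - 1488 \left(-36 + \frac{166}{33}\right) = \left(-1488\right) \left(- \frac{1022}{33}\right) = \frac{506912}{11}$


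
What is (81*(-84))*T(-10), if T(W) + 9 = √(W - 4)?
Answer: 61236 - 6804*I*√14 ≈ 61236.0 - 25458.0*I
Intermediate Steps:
T(W) = -9 + √(-4 + W) (T(W) = -9 + √(W - 4) = -9 + √(-4 + W))
(81*(-84))*T(-10) = (81*(-84))*(-9 + √(-4 - 10)) = -6804*(-9 + √(-14)) = -6804*(-9 + I*√14) = 61236 - 6804*I*√14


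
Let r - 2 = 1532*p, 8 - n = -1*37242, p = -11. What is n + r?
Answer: 20400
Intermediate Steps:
n = 37250 (n = 8 - (-1)*37242 = 8 - 1*(-37242) = 8 + 37242 = 37250)
r = -16850 (r = 2 + 1532*(-11) = 2 - 16852 = -16850)
n + r = 37250 - 16850 = 20400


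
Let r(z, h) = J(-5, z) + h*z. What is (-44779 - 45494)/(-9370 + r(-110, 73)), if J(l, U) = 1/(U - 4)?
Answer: 10291122/1983601 ≈ 5.1881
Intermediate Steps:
J(l, U) = 1/(-4 + U)
r(z, h) = 1/(-4 + z) + h*z
(-44779 - 45494)/(-9370 + r(-110, 73)) = (-44779 - 45494)/(-9370 + (1 + 73*(-110)*(-4 - 110))/(-4 - 110)) = -90273/(-9370 + (1 + 73*(-110)*(-114))/(-114)) = -90273/(-9370 - (1 + 915420)/114) = -90273/(-9370 - 1/114*915421) = -90273/(-9370 - 915421/114) = -90273/(-1983601/114) = -90273*(-114/1983601) = 10291122/1983601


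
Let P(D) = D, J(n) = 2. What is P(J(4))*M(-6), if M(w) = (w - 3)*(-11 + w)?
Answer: 306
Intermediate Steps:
M(w) = (-11 + w)*(-3 + w) (M(w) = (-3 + w)*(-11 + w) = (-11 + w)*(-3 + w))
P(J(4))*M(-6) = 2*(33 + (-6)**2 - 14*(-6)) = 2*(33 + 36 + 84) = 2*153 = 306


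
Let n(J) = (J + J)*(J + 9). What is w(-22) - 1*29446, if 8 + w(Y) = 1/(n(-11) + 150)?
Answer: -5714075/194 ≈ -29454.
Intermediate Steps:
n(J) = 2*J*(9 + J) (n(J) = (2*J)*(9 + J) = 2*J*(9 + J))
w(Y) = -1551/194 (w(Y) = -8 + 1/(2*(-11)*(9 - 11) + 150) = -8 + 1/(2*(-11)*(-2) + 150) = -8 + 1/(44 + 150) = -8 + 1/194 = -1551/194)
w(-22) - 1*29446 = -1551/194 - 1*29446 = -1551/194 - 29446 = -5714075/194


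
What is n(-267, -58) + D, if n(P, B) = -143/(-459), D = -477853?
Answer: -219334384/459 ≈ -4.7785e+5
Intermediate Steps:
n(P, B) = 143/459 (n(P, B) = -143*(-1/459) = 143/459)
n(-267, -58) + D = 143/459 - 477853 = -219334384/459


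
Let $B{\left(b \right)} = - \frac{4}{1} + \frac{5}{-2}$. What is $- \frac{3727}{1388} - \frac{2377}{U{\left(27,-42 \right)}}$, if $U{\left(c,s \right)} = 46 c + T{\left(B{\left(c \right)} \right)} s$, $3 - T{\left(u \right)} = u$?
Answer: $- \frac{6441137}{1170084} \approx -5.5049$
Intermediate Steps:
$B{\left(b \right)} = - \frac{13}{2}$ ($B{\left(b \right)} = \left(-4\right) 1 + 5 \left(- \frac{1}{2}\right) = -4 - \frac{5}{2} = - \frac{13}{2}$)
$T{\left(u \right)} = 3 - u$
$U{\left(c,s \right)} = 46 c + \frac{19 s}{2}$ ($U{\left(c,s \right)} = 46 c + \left(3 - - \frac{13}{2}\right) s = 46 c + \left(3 + \frac{13}{2}\right) s = 46 c + \frac{19 s}{2}$)
$- \frac{3727}{1388} - \frac{2377}{U{\left(27,-42 \right)}} = - \frac{3727}{1388} - \frac{2377}{46 \cdot 27 + \frac{19}{2} \left(-42\right)} = \left(-3727\right) \frac{1}{1388} - \frac{2377}{1242 - 399} = - \frac{3727}{1388} - \frac{2377}{843} = - \frac{6441137}{1170084}$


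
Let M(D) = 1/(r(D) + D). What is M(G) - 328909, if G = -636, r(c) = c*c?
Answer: -132833188739/403860 ≈ -3.2891e+5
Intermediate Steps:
r(c) = c**2
M(D) = 1/(D + D**2) (M(D) = 1/(D**2 + D) = 1/(D + D**2))
M(G) - 328909 = 1/((-636)*(1 - 636)) - 328909 = -1/636/(-635) - 328909 = -1/636*(-1/635) - 328909 = 1/403860 - 328909 = -132833188739/403860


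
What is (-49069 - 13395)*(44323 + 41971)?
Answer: -5390268416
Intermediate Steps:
(-49069 - 13395)*(44323 + 41971) = -62464*86294 = -5390268416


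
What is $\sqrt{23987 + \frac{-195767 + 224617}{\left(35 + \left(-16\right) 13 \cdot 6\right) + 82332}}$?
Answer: $\frac{3 \sqrt{17538200927673}}{81119} \approx 154.88$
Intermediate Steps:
$\sqrt{23987 + \frac{-195767 + 224617}{\left(35 + \left(-16\right) 13 \cdot 6\right) + 82332}} = \sqrt{23987 + \frac{28850}{\left(35 - 1248\right) + 82332}} = \sqrt{23987 + \frac{28850}{-1213 + 82332}} = \sqrt{23987 + \frac{28850}{81119}} = \sqrt{\frac{1945830303}{81119}} = \frac{3 \sqrt{17538200927673}}{81119}$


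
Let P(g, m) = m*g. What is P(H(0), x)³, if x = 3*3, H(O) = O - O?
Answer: 0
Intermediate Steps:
H(O) = 0
x = 9
P(g, m) = g*m
P(H(0), x)³ = (0*9)³ = 0³ = 0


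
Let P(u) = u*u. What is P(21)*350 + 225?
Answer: 154575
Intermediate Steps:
P(u) = u²
P(21)*350 + 225 = 21²*350 + 225 = 441*350 + 225 = 154350 + 225 = 154575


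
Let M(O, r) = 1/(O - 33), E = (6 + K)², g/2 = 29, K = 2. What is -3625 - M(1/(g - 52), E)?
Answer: -714119/197 ≈ -3625.0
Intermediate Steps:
g = 58 (g = 2*29 = 58)
E = 64 (E = (6 + 2)² = 8² = 64)
M(O, r) = 1/(-33 + O)
-3625 - M(1/(g - 52), E) = -3625 - 1/(-33 + 1/(58 - 52)) = -3625 - 1/(-33 + 1/6) = -3625 - 1/(-33 + ⅙) = -3625 - 1/(-197/6) = -3625 - 1*(-6/197) = -3625 + 6/197 = -714119/197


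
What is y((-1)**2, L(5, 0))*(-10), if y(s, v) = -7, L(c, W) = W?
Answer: 70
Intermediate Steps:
y((-1)**2, L(5, 0))*(-10) = -7*(-10) = 70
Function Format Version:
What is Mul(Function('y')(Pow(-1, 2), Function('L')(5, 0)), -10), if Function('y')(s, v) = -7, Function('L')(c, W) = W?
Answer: 70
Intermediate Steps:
Mul(Function('y')(Pow(-1, 2), Function('L')(5, 0)), -10) = Mul(-7, -10) = 70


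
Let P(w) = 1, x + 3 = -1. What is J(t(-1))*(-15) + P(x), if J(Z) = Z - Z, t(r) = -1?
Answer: 1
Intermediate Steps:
x = -4 (x = -3 - 1 = -4)
J(Z) = 0
J(t(-1))*(-15) + P(x) = 0*(-15) + 1 = 0 + 1 = 1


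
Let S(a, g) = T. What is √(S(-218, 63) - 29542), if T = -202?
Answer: 52*I*√11 ≈ 172.46*I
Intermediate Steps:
S(a, g) = -202
√(S(-218, 63) - 29542) = √(-202 - 29542) = √(-29744) = 52*I*√11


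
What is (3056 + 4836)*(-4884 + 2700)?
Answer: -17236128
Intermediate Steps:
(3056 + 4836)*(-4884 + 2700) = 7892*(-2184) = -17236128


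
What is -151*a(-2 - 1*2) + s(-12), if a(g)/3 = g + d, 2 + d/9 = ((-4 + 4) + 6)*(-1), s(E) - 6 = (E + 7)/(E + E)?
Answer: 826421/24 ≈ 34434.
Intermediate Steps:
s(E) = 6 + (7 + E)/(2*E) (s(E) = 6 + (E + 7)/(E + E) = 6 + (7 + E)/((2*E)) = 6 + (7 + E)*(1/(2*E)) = 6 + (7 + E)/(2*E))
d = -72 (d = -18 + 9*(((-4 + 4) + 6)*(-1)) = -18 + 9*((0 + 6)*(-1)) = -18 + 9*(6*(-1)) = -18 + 9*(-6) = -18 - 54 = -72)
a(g) = -216 + 3*g (a(g) = 3*(g - 72) = 3*(-72 + g) = -216 + 3*g)
-151*a(-2 - 1*2) + s(-12) = -151*(-216 + 3*(-2 - 1*2)) + (½)*(7 + 13*(-12))/(-12) = -151*(-216 + 3*(-2 - 2)) + (½)*(-1/12)*(7 - 156) = -151*(-216 + 3*(-4)) + (½)*(-1/12)*(-149) = -151*(-216 - 12) + 149/24 = -151*(-228) + 149/24 = 34428 + 149/24 = 826421/24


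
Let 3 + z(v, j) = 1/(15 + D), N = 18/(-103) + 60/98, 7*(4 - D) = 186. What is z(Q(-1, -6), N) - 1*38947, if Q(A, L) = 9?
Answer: -2064357/53 ≈ -38950.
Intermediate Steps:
D = -158/7 (D = 4 - 1/7*186 = 4 - 186/7 = -158/7 ≈ -22.571)
N = 2208/5047 (N = 18*(-1/103) + 60*(1/98) = -18/103 + 30/49 = 2208/5047 ≈ 0.43749)
z(v, j) = -166/53 (z(v, j) = -3 + 1/(15 - 158/7) = -3 + 1/(-53/7) = -3 - 7/53 = -166/53)
z(Q(-1, -6), N) - 1*38947 = -166/53 - 1*38947 = -166/53 - 38947 = -2064357/53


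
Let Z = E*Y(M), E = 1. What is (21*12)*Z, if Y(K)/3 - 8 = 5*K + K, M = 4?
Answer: 24192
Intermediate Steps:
Y(K) = 24 + 18*K (Y(K) = 24 + 3*(5*K + K) = 24 + 3*(6*K) = 24 + 18*K)
Z = 96 (Z = 1*(24 + 18*4) = 1*(24 + 72) = 1*96 = 96)
(21*12)*Z = (21*12)*96 = 252*96 = 24192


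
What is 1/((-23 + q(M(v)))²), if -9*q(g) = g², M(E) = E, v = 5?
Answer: 81/53824 ≈ 0.0015049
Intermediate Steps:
q(g) = -g²/9
1/((-23 + q(M(v)))²) = 1/((-23 - ⅑*5²)²) = 1/((-23 - ⅑*25)²) = 1/((-23 - 25/9)²) = 1/((-232/9)²) = 1/(53824/81) = 81/53824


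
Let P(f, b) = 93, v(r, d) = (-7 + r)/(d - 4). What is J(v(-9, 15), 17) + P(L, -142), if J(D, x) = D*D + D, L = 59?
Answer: 11333/121 ≈ 93.661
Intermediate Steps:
v(r, d) = (-7 + r)/(-4 + d)
J(D, x) = D + D² (J(D, x) = D² + D = D + D²)
J(v(-9, 15), 17) + P(L, -142) = ((-7 - 9)/(-4 + 15))*(1 + (-7 - 9)/(-4 + 15)) + 93 = (-16/11)*(1 - 16/11) + 93 = ((1/11)*(-16))*(1 + (1/11)*(-16)) + 93 = -16*(1 - 16/11)/11 + 93 = -16/11*(-5/11) + 93 = 80/121 + 93 = 11333/121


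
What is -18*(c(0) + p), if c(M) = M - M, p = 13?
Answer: -234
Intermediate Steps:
c(M) = 0
-18*(c(0) + p) = -18*(0 + 13) = -18*13 = -234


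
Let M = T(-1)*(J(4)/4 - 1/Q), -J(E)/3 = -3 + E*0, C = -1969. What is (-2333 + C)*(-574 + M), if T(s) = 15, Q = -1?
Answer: 4519251/2 ≈ 2.2596e+6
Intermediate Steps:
J(E) = 9 (J(E) = -3*(-3 + E*0) = -3*(-3 + 0) = -3*(-3) = 9)
M = 195/4 (M = 15*(9/4 - 1/(-1)) = 15*(9*(¼) - 1*(-1)) = 15*(9/4 + 1) = 15*(13/4) = 195/4 ≈ 48.750)
(-2333 + C)*(-574 + M) = (-2333 - 1969)*(-574 + 195/4) = -4302*(-2101/4) = 4519251/2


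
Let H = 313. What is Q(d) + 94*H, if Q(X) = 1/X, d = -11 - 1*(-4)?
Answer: 205953/7 ≈ 29422.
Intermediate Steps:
d = -7 (d = -11 + 4 = -7)
Q(d) + 94*H = 1/(-7) + 94*313 = -1/7 + 29422 = 205953/7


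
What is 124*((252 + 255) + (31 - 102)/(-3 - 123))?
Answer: 3965086/63 ≈ 62938.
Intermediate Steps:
124*((252 + 255) + (31 - 102)/(-3 - 123)) = 124*(507 - 71/(-126)) = 124*(507 - 71*(-1/126)) = 124*(507 + 71/126) = 124*(63953/126) = 3965086/63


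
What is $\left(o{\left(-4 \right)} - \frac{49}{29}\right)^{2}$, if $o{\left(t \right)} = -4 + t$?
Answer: $\frac{78961}{841} \approx 93.889$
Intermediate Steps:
$\left(o{\left(-4 \right)} - \frac{49}{29}\right)^{2} = \left(\left(-4 - 4\right) - \frac{49}{29}\right)^{2} = \left(-8 - \frac{49}{29}\right)^{2} = \left(- \frac{281}{29}\right)^{2} = \frac{78961}{841}$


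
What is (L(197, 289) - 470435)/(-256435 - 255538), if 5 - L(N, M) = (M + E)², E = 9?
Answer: 559234/511973 ≈ 1.0923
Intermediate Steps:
L(N, M) = 5 - (9 + M)² (L(N, M) = 5 - (M + 9)² = 5 - (9 + M)²)
(L(197, 289) - 470435)/(-256435 - 255538) = ((5 - (9 + 289)²) - 470435)/(-256435 - 255538) = ((5 - 1*298²) - 470435)/(-511973) = ((5 - 1*88804) - 470435)*(-1/511973) = ((5 - 88804) - 470435)*(-1/511973) = (-88799 - 470435)*(-1/511973) = -559234*(-1/511973) = 559234/511973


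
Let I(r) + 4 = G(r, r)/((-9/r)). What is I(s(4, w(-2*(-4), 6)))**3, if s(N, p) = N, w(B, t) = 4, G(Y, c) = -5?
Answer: -4096/729 ≈ -5.6187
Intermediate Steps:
I(r) = -4 + 5*r/9 (I(r) = -4 - 5*(-r/9) = -4 - (-5)*r/9 = -4 + 5*r/9)
I(s(4, w(-2*(-4), 6)))**3 = (-4 + (5/9)*4)**3 = (-4 + 20/9)**3 = (-16/9)**3 = -4096/729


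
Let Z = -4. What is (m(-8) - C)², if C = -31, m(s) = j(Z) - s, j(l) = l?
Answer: 1225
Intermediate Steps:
m(s) = -4 - s
(m(-8) - C)² = ((-4 - 1*(-8)) - 1*(-31))² = ((-4 + 8) + 31)² = (4 + 31)² = 35² = 1225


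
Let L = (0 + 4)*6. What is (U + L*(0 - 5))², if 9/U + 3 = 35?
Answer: 14676561/1024 ≈ 14333.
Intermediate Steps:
L = 24 (L = 4*6 = 24)
U = 9/32 (U = 9/(-3 + 35) = 9/32 ≈ 0.28125)
(U + L*(0 - 5))² = (9/32 + 24*(0 - 5))² = (9/32 + 24*(-5))² = (9/32 - 120)² = (-3831/32)² = 14676561/1024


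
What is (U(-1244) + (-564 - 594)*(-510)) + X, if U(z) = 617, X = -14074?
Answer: 577123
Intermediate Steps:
(U(-1244) + (-564 - 594)*(-510)) + X = (617 + (-564 - 594)*(-510)) - 14074 = (617 - 1158*(-510)) - 14074 = (617 + 590580) - 14074 = 591197 - 14074 = 577123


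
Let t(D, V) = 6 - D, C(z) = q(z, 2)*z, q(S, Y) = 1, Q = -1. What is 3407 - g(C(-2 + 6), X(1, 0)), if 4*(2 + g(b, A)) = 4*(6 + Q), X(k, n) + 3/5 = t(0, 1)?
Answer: 3404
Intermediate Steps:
C(z) = z (C(z) = 1*z = z)
X(k, n) = 27/5 (X(k, n) = -3/5 + (6 - 1*0) = -3/5 + (6 + 0) = -3/5 + 6 = 27/5)
g(b, A) = 3 (g(b, A) = -2 + (4*(6 - 1))/4 = -2 + (4*5)/4 = -2 + (1/4)*20 = -2 + 5 = 3)
3407 - g(C(-2 + 6), X(1, 0)) = 3407 - 1*3 = 3407 - 3 = 3404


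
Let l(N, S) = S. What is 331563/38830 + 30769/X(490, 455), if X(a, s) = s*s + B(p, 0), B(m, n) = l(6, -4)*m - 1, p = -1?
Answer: 34918792517/4019448620 ≈ 8.6875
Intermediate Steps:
B(m, n) = -1 - 4*m (B(m, n) = -4*m - 1 = -1 - 4*m)
X(a, s) = 3 + s² (X(a, s) = s*s + (-1 - 4*(-1)) = s² + (-1 + 4) = s² + 3 = 3 + s²)
331563/38830 + 30769/X(490, 455) = 331563/38830 + 30769/(3 + 455²) = 331563*(1/38830) + 30769/(3 + 207025) = 331563/38830 + 30769/207028 = 34918792517/4019448620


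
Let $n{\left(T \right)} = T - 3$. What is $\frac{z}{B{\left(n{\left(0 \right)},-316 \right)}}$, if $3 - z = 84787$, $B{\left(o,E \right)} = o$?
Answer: $\frac{84784}{3} \approx 28261.0$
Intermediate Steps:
$n{\left(T \right)} = -3 + T$
$z = -84784$ ($z = 3 - 84787 = -84784$)
$\frac{z}{B{\left(n{\left(0 \right)},-316 \right)}} = - \frac{84784}{-3 + 0} = - \frac{84784}{-3} = \left(-84784\right) \left(- \frac{1}{3}\right) = \frac{84784}{3}$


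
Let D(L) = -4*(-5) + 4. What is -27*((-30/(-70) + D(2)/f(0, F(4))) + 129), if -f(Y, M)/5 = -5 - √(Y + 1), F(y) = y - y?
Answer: -123066/35 ≈ -3516.2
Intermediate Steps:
F(y) = 0
D(L) = 24 (D(L) = 20 + 4 = 24)
f(Y, M) = 25 + 5*√(1 + Y) (f(Y, M) = -5*(-5 - √(Y + 1)) = -5*(-5 - √(1 + Y)) = 25 + 5*√(1 + Y))
-27*((-30/(-70) + D(2)/f(0, F(4))) + 129) = -27*((-30/(-70) + 24/(25 + 5*√(1 + 0))) + 129) = -27*((-30*(-1/70) + 24/(25 + 5*√1)) + 129) = -27*((3/7 + 24/(25 + 5*1)) + 129) = -27*((3/7 + 24/(25 + 5)) + 129) = -27*((3/7 + 24/30) + 129) = -27*((3/7 + 24*(1/30)) + 129) = -27*((3/7 + ⅘) + 129) = -27*(43/35 + 129) = -27*4558/35 = -123066/35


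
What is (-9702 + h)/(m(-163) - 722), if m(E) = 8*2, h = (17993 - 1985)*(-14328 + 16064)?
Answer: -13890093/353 ≈ -39349.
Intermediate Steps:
h = 27789888 (h = 16008*1736 = 27789888)
m(E) = 16
(-9702 + h)/(m(-163) - 722) = (-9702 + 27789888)/(16 - 722) = 27780186/(-706) = 27780186*(-1/706) = -13890093/353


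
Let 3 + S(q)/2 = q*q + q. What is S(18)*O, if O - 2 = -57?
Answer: -37290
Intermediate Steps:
O = -55 (O = 2 - 57 = -55)
S(q) = -6 + 2*q + 2*q**2 (S(q) = -6 + 2*(q*q + q) = -6 + 2*(q**2 + q) = -6 + 2*(q + q**2) = -6 + (2*q + 2*q**2) = -6 + 2*q + 2*q**2)
S(18)*O = (-6 + 2*18 + 2*18**2)*(-55) = (-6 + 36 + 2*324)*(-55) = (-6 + 36 + 648)*(-55) = 678*(-55) = -37290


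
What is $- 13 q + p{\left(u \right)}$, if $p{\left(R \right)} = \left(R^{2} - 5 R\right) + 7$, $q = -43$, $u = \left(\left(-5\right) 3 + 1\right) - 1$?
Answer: $866$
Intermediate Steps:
$u = -15$ ($u = \left(-15 + 1\right) - 1 = -14 - 1 = -15$)
$p{\left(R \right)} = 7 + R^{2} - 5 R$
$- 13 q + p{\left(u \right)} = \left(-13\right) \left(-43\right) + \left(7 + \left(-15\right)^{2} - -75\right) = 559 + \left(7 + 225 + 75\right) = 559 + 307 = 866$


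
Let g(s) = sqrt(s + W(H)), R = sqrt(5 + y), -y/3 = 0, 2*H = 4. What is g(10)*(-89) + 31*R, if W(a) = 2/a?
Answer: -89*sqrt(11) + 31*sqrt(5) ≈ -225.86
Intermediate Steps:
H = 2 (H = (1/2)*4 = 2)
y = 0 (y = -3*0 = 0)
R = sqrt(5) (R = sqrt(5 + 0) = sqrt(5) ≈ 2.2361)
g(s) = sqrt(1 + s) (g(s) = sqrt(s + 2/2) = sqrt(s + 2*(1/2)) = sqrt(s + 1) = sqrt(1 + s))
g(10)*(-89) + 31*R = sqrt(1 + 10)*(-89) + 31*sqrt(5) = sqrt(11)*(-89) + 31*sqrt(5) = -89*sqrt(11) + 31*sqrt(5)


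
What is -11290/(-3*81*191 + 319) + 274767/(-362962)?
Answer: -4283634559/8365185214 ≈ -0.51208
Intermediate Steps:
-11290/(-3*81*191 + 319) + 274767/(-362962) = -11290/(-243*191 + 319) + 274767*(-1/362962) = -11290/(-46413 + 319) - 274767/362962 = -11290/(-46094) - 274767/362962 = -11290*(-1/46094) - 274767/362962 = 5645/23047 - 274767/362962 = -4283634559/8365185214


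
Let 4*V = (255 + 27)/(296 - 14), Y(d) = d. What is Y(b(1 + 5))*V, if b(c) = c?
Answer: 3/2 ≈ 1.5000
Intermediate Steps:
V = ¼ (V = ((255 + 27)/(296 - 14))/4 = (282/282)/4 = (282*(1/282))/4 = (¼)*1 = ¼ ≈ 0.25000)
Y(b(1 + 5))*V = (1 + 5)*(¼) = 6*(¼) = 3/2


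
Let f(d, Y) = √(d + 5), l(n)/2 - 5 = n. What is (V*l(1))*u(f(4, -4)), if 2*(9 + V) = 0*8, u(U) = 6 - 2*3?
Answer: 0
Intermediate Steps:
l(n) = 10 + 2*n
f(d, Y) = √(5 + d)
u(U) = 0 (u(U) = 6 - 6 = 0)
V = -9 (V = -9 + (0*8)/2 = -9 + (½)*0 = -9 + 0 = -9)
(V*l(1))*u(f(4, -4)) = -9*(10 + 2*1)*0 = -9*(10 + 2)*0 = -9*12*0 = -108*0 = 0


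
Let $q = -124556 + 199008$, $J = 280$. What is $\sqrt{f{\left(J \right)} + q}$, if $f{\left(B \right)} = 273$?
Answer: $35 \sqrt{61} \approx 273.36$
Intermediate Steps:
$q = 74452$
$\sqrt{f{\left(J \right)} + q} = \sqrt{273 + 74452} = \sqrt{74725} = 35 \sqrt{61}$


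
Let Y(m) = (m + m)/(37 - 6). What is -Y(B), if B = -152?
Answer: 304/31 ≈ 9.8065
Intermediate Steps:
Y(m) = 2*m/31 (Y(m) = (2*m)/31 = (2*m)*(1/31) = 2*m/31)
-Y(B) = -2*(-152)/31 = -1*(-304/31) = 304/31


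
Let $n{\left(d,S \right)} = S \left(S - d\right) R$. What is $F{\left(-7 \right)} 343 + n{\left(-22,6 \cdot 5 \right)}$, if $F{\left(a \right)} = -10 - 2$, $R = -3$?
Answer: $-8796$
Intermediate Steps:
$n{\left(d,S \right)} = - 3 S \left(S - d\right)$ ($n{\left(d,S \right)} = S \left(S - d\right) \left(-3\right) = - 3 S \left(S - d\right)$)
$F{\left(a \right)} = -12$
$F{\left(-7 \right)} 343 + n{\left(-22,6 \cdot 5 \right)} = \left(-12\right) 343 + 3 \cdot 6 \cdot 5 \left(-22 - 6 \cdot 5\right) = -4116 + 3 \cdot 30 \left(-22 - 30\right) = -4116 + 3 \cdot 30 \left(-52\right) = -4116 - 4680 = -8796$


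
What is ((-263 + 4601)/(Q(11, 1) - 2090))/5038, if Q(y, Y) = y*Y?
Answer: -241/581889 ≈ -0.00041417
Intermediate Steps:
Q(y, Y) = Y*y
((-263 + 4601)/(Q(11, 1) - 2090))/5038 = ((-263 + 4601)/(1*11 - 2090))/5038 = (4338/(11 - 2090))*(1/5038) = (4338/(-2079))*(1/5038) = (4338*(-1/2079))*(1/5038) = -482/231*1/5038 = -241/581889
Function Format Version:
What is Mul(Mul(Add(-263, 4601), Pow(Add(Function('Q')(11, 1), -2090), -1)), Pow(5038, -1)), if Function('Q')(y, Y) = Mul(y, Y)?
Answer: Rational(-241, 581889) ≈ -0.00041417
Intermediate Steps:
Function('Q')(y, Y) = Mul(Y, y)
Mul(Mul(Add(-263, 4601), Pow(Add(Function('Q')(11, 1), -2090), -1)), Pow(5038, -1)) = Mul(Mul(Add(-263, 4601), Pow(Add(Mul(1, 11), -2090), -1)), Pow(5038, -1)) = Mul(Mul(4338, Pow(Add(11, -2090), -1)), Rational(1, 5038)) = Mul(Mul(4338, Pow(-2079, -1)), Rational(1, 5038)) = Mul(Mul(4338, Rational(-1, 2079)), Rational(1, 5038)) = Mul(Rational(-482, 231), Rational(1, 5038)) = Rational(-241, 581889)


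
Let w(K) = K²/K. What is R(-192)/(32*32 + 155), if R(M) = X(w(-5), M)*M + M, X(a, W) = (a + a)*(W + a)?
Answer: -42048/131 ≈ -320.98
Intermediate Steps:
w(K) = K
X(a, W) = 2*a*(W + a) (X(a, W) = (2*a)*(W + a) = 2*a*(W + a))
R(M) = M + M*(50 - 10*M) (R(M) = (2*(-5)*(M - 5))*M + M = (2*(-5)*(-5 + M))*M + M = (50 - 10*M)*M + M = M*(50 - 10*M) + M = M + M*(50 - 10*M))
R(-192)/(32*32 + 155) = (-192*(51 - 10*(-192)))/(32*32 + 155) = (-192*(51 + 1920))/(1024 + 155) = -192*1971/1179 = -378432*1/1179 = -42048/131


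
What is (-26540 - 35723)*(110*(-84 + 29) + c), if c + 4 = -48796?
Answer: 3415125550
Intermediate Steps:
c = -48800 (c = -4 - 48796 = -48800)
(-26540 - 35723)*(110*(-84 + 29) + c) = (-26540 - 35723)*(110*(-84 + 29) - 48800) = -62263*(110*(-55) - 48800) = -62263*(-6050 - 48800) = -62263*(-54850) = 3415125550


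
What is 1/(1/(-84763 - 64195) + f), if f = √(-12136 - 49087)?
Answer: -148958/1358445663929373 - 22188485764*I*√61223/1358445663929373 ≈ -1.0965e-10 - 0.0040415*I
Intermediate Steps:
f = I*√61223 (f = √(-61223) = I*√61223 ≈ 247.43*I)
1/(1/(-84763 - 64195) + f) = 1/(1/(-84763 - 64195) + I*√61223) = 1/(1/(-148958) + I*√61223) = 1/(-1/148958 + I*√61223)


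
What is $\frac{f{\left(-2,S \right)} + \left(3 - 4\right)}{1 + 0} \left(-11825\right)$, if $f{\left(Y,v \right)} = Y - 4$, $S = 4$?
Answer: $82775$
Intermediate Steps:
$f{\left(Y,v \right)} = -4 + Y$
$\frac{f{\left(-2,S \right)} + \left(3 - 4\right)}{1 + 0} \left(-11825\right) = \frac{\left(-4 - 2\right) + \left(3 - 4\right)}{1 + 0} \left(-11825\right) = \frac{-6 - 1}{1} \left(-11825\right) = \left(-7\right) 1 \left(-11825\right) = \left(-7\right) \left(-11825\right) = 82775$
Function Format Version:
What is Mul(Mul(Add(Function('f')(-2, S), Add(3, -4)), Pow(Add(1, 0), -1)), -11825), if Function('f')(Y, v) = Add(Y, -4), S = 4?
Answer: 82775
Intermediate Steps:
Function('f')(Y, v) = Add(-4, Y)
Mul(Mul(Add(Function('f')(-2, S), Add(3, -4)), Pow(Add(1, 0), -1)), -11825) = Mul(Mul(Add(Add(-4, -2), Add(3, -4)), Pow(Add(1, 0), -1)), -11825) = Mul(Mul(Add(-6, -1), Pow(1, -1)), -11825) = Mul(Mul(-7, 1), -11825) = Mul(-7, -11825) = 82775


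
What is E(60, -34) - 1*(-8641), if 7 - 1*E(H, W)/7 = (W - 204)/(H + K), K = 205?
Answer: 2304516/265 ≈ 8696.3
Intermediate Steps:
E(H, W) = 49 - 7*(-204 + W)/(205 + H) (E(H, W) = 49 - 7*(W - 204)/(H + 205) = 49 - 7*(-204 + W)/(205 + H))
E(60, -34) - 1*(-8641) = 7*(1639 - 1*(-34) + 7*60)/(205 + 60) - 1*(-8641) = 7*(1639 + 34 + 420)/265 + 8641 = 7*(1/265)*2093 + 8641 = 14651/265 + 8641 = 2304516/265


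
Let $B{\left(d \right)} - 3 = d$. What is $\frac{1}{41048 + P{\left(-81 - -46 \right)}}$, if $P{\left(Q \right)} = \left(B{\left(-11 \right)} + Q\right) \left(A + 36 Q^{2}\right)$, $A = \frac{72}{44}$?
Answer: $- \frac{11}{20408546} \approx -5.3899 \cdot 10^{-7}$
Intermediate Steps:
$B{\left(d \right)} = 3 + d$
$A = \frac{18}{11}$ ($A = 72 \cdot \frac{1}{44} = \frac{18}{11} \approx 1.6364$)
$P{\left(Q \right)} = \left(-8 + Q\right) \left(\frac{18}{11} + 36 Q^{2}\right)$ ($P{\left(Q \right)} = \left(\left(3 - 11\right) + Q\right) \left(\frac{18}{11} + 36 Q^{2}\right) = \left(-8 + Q\right) \left(\frac{18}{11} + 36 Q^{2}\right)$)
$\frac{1}{41048 + P{\left(-81 - -46 \right)}} = \frac{1}{41048 + \left(- \frac{144}{11} - 288 \left(-81 - -46\right)^{2} + 36 \left(-81 - -46\right)^{3} + \frac{18 \left(-81 - -46\right)}{11}\right)} = \frac{1}{41048 + \left(- \frac{144}{11} - 288 \left(-81 + 46\right)^{2} + 36 \left(-81 + 46\right)^{3} + \frac{18 \left(-81 + 46\right)}{11}\right)} = \frac{1}{41048 + \left(- \frac{144}{11} - 288 \left(-35\right)^{2} + 36 \left(-35\right)^{3} + \frac{18}{11} \left(-35\right)\right)} = \frac{1}{41048 - \frac{20860074}{11}} = \frac{1}{- \frac{20408546}{11}} = - \frac{11}{20408546}$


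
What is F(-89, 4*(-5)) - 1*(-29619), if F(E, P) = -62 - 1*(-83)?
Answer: 29640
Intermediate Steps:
F(E, P) = 21 (F(E, P) = -62 + 83 = 21)
F(-89, 4*(-5)) - 1*(-29619) = 21 - 1*(-29619) = 21 + 29619 = 29640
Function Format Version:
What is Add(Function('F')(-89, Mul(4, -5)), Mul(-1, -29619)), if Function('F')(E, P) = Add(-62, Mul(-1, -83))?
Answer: 29640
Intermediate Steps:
Function('F')(E, P) = 21 (Function('F')(E, P) = Add(-62, 83) = 21)
Add(Function('F')(-89, Mul(4, -5)), Mul(-1, -29619)) = Add(21, Mul(-1, -29619)) = Add(21, 29619) = 29640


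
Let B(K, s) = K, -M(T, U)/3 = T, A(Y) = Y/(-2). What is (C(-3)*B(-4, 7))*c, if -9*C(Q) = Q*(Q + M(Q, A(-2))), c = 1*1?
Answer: -8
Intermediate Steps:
c = 1
A(Y) = -Y/2 (A(Y) = Y*(-½) = -Y/2)
M(T, U) = -3*T
C(Q) = 2*Q²/9 (C(Q) = -Q*(Q - 3*Q)/9 = -Q*(-2*Q)/9 = -(-2)*Q²/9 = 2*Q²/9)
(C(-3)*B(-4, 7))*c = (((2/9)*(-3)²)*(-4))*1 = (((2/9)*9)*(-4))*1 = (2*(-4))*1 = -8*1 = -8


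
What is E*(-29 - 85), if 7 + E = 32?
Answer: -2850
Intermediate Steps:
E = 25 (E = -7 + 32 = 25)
E*(-29 - 85) = 25*(-29 - 85) = 25*(-114) = -2850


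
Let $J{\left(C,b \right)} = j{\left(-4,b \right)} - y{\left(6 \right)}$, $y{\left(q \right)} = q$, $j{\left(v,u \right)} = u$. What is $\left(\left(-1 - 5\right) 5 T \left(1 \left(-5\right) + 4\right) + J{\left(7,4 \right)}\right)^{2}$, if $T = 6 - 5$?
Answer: $784$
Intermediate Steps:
$T = 1$
$J{\left(C,b \right)} = -6 + b$ ($J{\left(C,b \right)} = b - 6 = -6 + b$)
$\left(\left(-1 - 5\right) 5 T \left(1 \left(-5\right) + 4\right) + J{\left(7,4 \right)}\right)^{2} = \left(\left(-1 - 5\right) 5 \cdot 1 \left(1 \left(-5\right) + 4\right) + \left(-6 + 4\right)\right)^{2} = \left(\left(-6\right) 5 \cdot 1 \left(-5 + 4\right) - 2\right)^{2} = \left(\left(-30\right) 1 \left(-1\right) - 2\right)^{2} = \left(\left(-30\right) \left(-1\right) - 2\right)^{2} = \left(30 - 2\right)^{2} = 28^{2} = 784$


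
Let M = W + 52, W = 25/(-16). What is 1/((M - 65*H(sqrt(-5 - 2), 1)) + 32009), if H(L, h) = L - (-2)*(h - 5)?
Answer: 8340336/271731026641 + 16640*I*sqrt(7)/271731026641 ≈ 3.0693e-5 + 1.6202e-7*I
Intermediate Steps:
W = -25/16 (W = 25*(-1/16) = -25/16 ≈ -1.5625)
M = 807/16 (M = -25/16 + 52 = 807/16 ≈ 50.438)
H(L, h) = -10 + L + 2*h (H(L, h) = L - (-2)*(-5 + h) = L - (10 - 2*h) = L + (-10 + 2*h) = -10 + L + 2*h)
1/((M - 65*H(sqrt(-5 - 2), 1)) + 32009) = 1/((807/16 - 65*(-10 + sqrt(-5 - 2) + 2*1)) + 32009) = 1/((807/16 - 65*(-10 + sqrt(-7) + 2)) + 32009) = 1/((807/16 - 65*(-10 + I*sqrt(7) + 2)) + 32009) = 1/((807/16 - 65*(-8 + I*sqrt(7))) + 32009) = 1/((807/16 + (520 - 65*I*sqrt(7))) + 32009) = 1/((9127/16 - 65*I*sqrt(7)) + 32009) = 1/(521271/16 - 65*I*sqrt(7))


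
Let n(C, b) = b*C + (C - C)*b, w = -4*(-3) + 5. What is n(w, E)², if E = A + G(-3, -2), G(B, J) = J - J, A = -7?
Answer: 14161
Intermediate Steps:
G(B, J) = 0
E = -7 (E = -7 + 0 = -7)
w = 17 (w = 12 + 5 = 17)
n(C, b) = C*b (n(C, b) = C*b + 0*b = C*b + 0 = C*b)
n(w, E)² = (17*(-7))² = (-119)² = 14161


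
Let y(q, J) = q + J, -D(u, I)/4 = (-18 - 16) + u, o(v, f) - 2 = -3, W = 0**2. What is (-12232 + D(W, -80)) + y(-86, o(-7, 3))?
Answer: -12183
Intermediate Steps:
W = 0
o(v, f) = -1 (o(v, f) = 2 - 3 = -1)
D(u, I) = 136 - 4*u (D(u, I) = -4*((-18 - 16) + u) = -4*(-34 + u) = 136 - 4*u)
y(q, J) = J + q
(-12232 + D(W, -80)) + y(-86, o(-7, 3)) = (-12232 + (136 - 4*0)) + (-1 - 86) = (-12232 + (136 + 0)) - 87 = (-12232 + 136) - 87 = -12096 - 87 = -12183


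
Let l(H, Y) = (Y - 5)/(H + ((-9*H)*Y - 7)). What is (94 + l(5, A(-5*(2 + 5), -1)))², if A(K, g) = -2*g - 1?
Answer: 19554084/2209 ≈ 8852.0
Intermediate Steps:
A(K, g) = -1 - 2*g
l(H, Y) = (-5 + Y)/(-7 + H - 9*H*Y) (l(H, Y) = (-5 + Y)/(H + (-9*H*Y - 7)) = (-5 + Y)/(H + (-7 - 9*H*Y)) = (-5 + Y)/(-7 + H - 9*H*Y))
(94 + l(5, A(-5*(2 + 5), -1)))² = (94 + (5 - (-1 - 2*(-1)))/(7 - 1*5 + 9*5*(-1 - 2*(-1))))² = (94 + (5 - (-1 + 2))/(7 - 5 + 9*5*(-1 + 2)))² = (94 + (5 - 1*1)/(7 - 5 + 9*5*1))² = (94 + (5 - 1)/(7 - 5 + 45))² = (94 + 4/47)² = (4422/47)² = 19554084/2209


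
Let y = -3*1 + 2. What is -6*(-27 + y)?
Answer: 168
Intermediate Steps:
y = -1 (y = -3 + 2 = -1)
-6*(-27 + y) = -6*(-27 - 1) = -6*(-28) = 168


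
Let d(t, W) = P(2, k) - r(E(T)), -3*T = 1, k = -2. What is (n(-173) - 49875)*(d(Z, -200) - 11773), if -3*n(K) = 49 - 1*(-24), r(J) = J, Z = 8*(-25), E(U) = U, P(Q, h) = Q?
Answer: 5286135776/9 ≈ 5.8735e+8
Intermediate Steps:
T = -1/3 (T = -1/3*1 = -1/3 ≈ -0.33333)
Z = -200
d(t, W) = 7/3 (d(t, W) = 2 - 1*(-1/3) = 2 + 1/3 = 7/3)
n(K) = -73/3 (n(K) = -(49 - 1*(-24))/3 = -(49 + 24)/3 = -1/3*73 = -73/3)
(n(-173) - 49875)*(d(Z, -200) - 11773) = (-73/3 - 49875)*(7/3 - 11773) = -149698/3*(-35312/3) = 5286135776/9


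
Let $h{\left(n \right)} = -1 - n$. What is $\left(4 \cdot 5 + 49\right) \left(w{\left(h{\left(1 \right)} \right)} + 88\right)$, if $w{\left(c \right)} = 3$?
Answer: $6279$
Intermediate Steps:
$\left(4 \cdot 5 + 49\right) \left(w{\left(h{\left(1 \right)} \right)} + 88\right) = \left(4 \cdot 5 + 49\right) \left(3 + 88\right) = \left(20 + 49\right) 91 = 69 \cdot 91 = 6279$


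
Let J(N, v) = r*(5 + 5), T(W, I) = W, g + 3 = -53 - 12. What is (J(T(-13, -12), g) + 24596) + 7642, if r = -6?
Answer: 32178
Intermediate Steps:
g = -68 (g = -3 + (-53 - 12) = -3 - 65 = -68)
J(N, v) = -60 (J(N, v) = -6*(5 + 5) = -6*10 = -60)
(J(T(-13, -12), g) + 24596) + 7642 = (-60 + 24596) + 7642 = 24536 + 7642 = 32178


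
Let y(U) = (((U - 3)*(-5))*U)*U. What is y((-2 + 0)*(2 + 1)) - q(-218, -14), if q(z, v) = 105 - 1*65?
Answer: 1580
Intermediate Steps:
q(z, v) = 40 (q(z, v) = 105 - 65 = 40)
y(U) = U**2*(15 - 5*U) (y(U) = (((-3 + U)*(-5))*U)*U = ((15 - 5*U)*U)*U = (U*(15 - 5*U))*U = U**2*(15 - 5*U))
y((-2 + 0)*(2 + 1)) - q(-218, -14) = 5*((-2 + 0)*(2 + 1))**2*(3 - (-2 + 0)*(2 + 1)) - 1*40 = 5*(-2*3)**2*(3 - (-2)*3) - 40 = 5*(-6)**2*(3 - 1*(-6)) - 40 = 5*36*(3 + 6) - 40 = 5*36*9 - 40 = 1620 - 40 = 1580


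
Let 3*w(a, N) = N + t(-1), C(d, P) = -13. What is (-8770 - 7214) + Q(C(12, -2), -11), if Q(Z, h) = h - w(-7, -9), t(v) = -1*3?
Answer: -15991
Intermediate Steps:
t(v) = -3
w(a, N) = -1 + N/3 (w(a, N) = (N - 3)/3 = (-3 + N)/3 = -1 + N/3)
Q(Z, h) = 4 + h (Q(Z, h) = h - (-1 + (⅓)*(-9)) = h - (-1 - 3) = h - 1*(-4) = h + 4 = 4 + h)
(-8770 - 7214) + Q(C(12, -2), -11) = (-8770 - 7214) + (4 - 11) = -15984 - 7 = -15991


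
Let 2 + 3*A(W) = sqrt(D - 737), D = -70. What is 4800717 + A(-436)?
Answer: 14402149/3 + I*sqrt(807)/3 ≈ 4.8007e+6 + 9.4693*I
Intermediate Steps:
A(W) = -2/3 + I*sqrt(807)/3 (A(W) = -2/3 + sqrt(-70 - 737)/3 = -2/3 + sqrt(-807)/3 = -2/3 + (I*sqrt(807))/3 = -2/3 + I*sqrt(807)/3)
4800717 + A(-436) = 4800717 + (-2/3 + I*sqrt(807)/3) = 14402149/3 + I*sqrt(807)/3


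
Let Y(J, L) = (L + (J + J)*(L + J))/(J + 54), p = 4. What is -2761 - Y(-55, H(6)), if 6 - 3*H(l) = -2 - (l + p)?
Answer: 2635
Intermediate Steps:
H(l) = 4 + l/3 (H(l) = 2 - (-2 - (l + 4))/3 = 2 - (-2 - (4 + l))/3 = 2 - (-2 + (-4 - l))/3 = 2 - (-6 - l)/3 = 2 + (2 + l/3) = 4 + l/3)
Y(J, L) = (L + 2*J*(J + L))/(54 + J) (Y(J, L) = (L + (2*J)*(J + L))/(54 + J) = (L + 2*J*(J + L))/(54 + J))
-2761 - Y(-55, H(6)) = -2761 - ((4 + (⅓)*6) + 2*(-55)² + 2*(-55)*(4 + (⅓)*6))/(54 - 55) = -2761 - ((4 + 2) + 2*3025 + 2*(-55)*(4 + 2))/(-1) = -2761 - (-1)*(6 + 6050 + 2*(-55)*6) = -2761 - (-1)*(6 + 6050 - 660) = -2761 - (-1)*5396 = -2761 - 1*(-5396) = -2761 + 5396 = 2635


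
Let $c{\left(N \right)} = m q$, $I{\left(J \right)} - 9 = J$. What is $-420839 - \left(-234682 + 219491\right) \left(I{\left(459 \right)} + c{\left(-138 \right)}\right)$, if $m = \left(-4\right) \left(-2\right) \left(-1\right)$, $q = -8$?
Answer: $7660773$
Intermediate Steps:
$m = -8$ ($m = 8 \left(-1\right) = -8$)
$I{\left(J \right)} = 9 + J$
$c{\left(N \right)} = 64$ ($c{\left(N \right)} = \left(-8\right) \left(-8\right) = 64$)
$-420839 - \left(-234682 + 219491\right) \left(I{\left(459 \right)} + c{\left(-138 \right)}\right) = -420839 - \left(-234682 + 219491\right) \left(\left(9 + 459\right) + 64\right) = -420839 - - 15191 \left(468 + 64\right) = -420839 - \left(-15191\right) 532 = -420839 - -8081612 = -420839 + 8081612 = 7660773$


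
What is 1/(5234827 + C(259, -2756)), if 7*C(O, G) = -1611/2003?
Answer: 14021/73397507756 ≈ 1.9103e-7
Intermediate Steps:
C(O, G) = -1611/14021 (C(O, G) = (-1611/2003)/7 = (-1611*1/2003)/7 = (⅐)*(-1611/2003) = -1611/14021)
1/(5234827 + C(259, -2756)) = 1/(5234827 - 1611/14021) = 1/(73397507756/14021) = 14021/73397507756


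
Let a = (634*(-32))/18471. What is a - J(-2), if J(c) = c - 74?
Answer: 1383508/18471 ≈ 74.902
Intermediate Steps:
J(c) = -74 + c
a = -20288/18471 (a = -20288*1/18471 = -20288/18471 ≈ -1.0984)
a - J(-2) = -20288/18471 - (-74 - 2) = -20288/18471 - 1*(-76) = -20288/18471 + 76 = 1383508/18471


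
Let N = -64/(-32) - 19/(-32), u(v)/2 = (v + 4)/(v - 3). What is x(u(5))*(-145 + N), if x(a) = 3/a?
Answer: -1519/32 ≈ -47.469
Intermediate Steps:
u(v) = 2*(4 + v)/(-3 + v) (u(v) = 2*((v + 4)/(v - 3)) = 2*((4 + v)/(-3 + v)) = 2*(4 + v)/(-3 + v))
N = 83/32 (N = -64*(-1/32) - 19*(-1/32) = 2 + 19/32 = 83/32 ≈ 2.5938)
x(u(5))*(-145 + N) = (3/((2*(4 + 5)/(-3 + 5))))*(-145 + 83/32) = (3/((2*9/2)))*(-4557/32) = (3/((2*(½)*9)))*(-4557/32) = (3/9)*(-4557/32) = (3*(⅑))*(-4557/32) = (⅓)*(-4557/32) = -1519/32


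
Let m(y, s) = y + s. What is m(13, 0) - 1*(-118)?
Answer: 131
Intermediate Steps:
m(y, s) = s + y
m(13, 0) - 1*(-118) = (0 + 13) - 1*(-118) = 13 + 118 = 131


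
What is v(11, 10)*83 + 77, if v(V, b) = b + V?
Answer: 1820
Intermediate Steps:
v(V, b) = V + b
v(11, 10)*83 + 77 = (11 + 10)*83 + 77 = 21*83 + 77 = 1743 + 77 = 1820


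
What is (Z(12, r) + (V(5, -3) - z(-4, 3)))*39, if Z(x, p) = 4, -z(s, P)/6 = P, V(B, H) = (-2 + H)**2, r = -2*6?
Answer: 1833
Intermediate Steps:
r = -12
z(s, P) = -6*P
(Z(12, r) + (V(5, -3) - z(-4, 3)))*39 = (4 + ((-2 - 3)**2 - (-6)*3))*39 = (4 + ((-5)**2 - 1*(-18)))*39 = (4 + (25 + 18))*39 = (4 + 43)*39 = 47*39 = 1833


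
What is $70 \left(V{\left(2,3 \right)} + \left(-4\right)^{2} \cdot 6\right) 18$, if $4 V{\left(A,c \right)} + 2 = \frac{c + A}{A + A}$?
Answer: $\frac{482895}{4} \approx 1.2072 \cdot 10^{5}$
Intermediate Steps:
$V{\left(A,c \right)} = - \frac{1}{2} + \frac{A + c}{8 A}$ ($V{\left(A,c \right)} = - \frac{1}{2} + \frac{\left(c + A\right) \frac{1}{A + A}}{4} = - \frac{1}{2} + \frac{\left(A + c\right) \frac{1}{2 A}}{4} = - \frac{1}{2} + \frac{\frac{1}{2} \frac{1}{A} \left(A + c\right)}{4} = - \frac{1}{2} + \frac{A + c}{8 A}$)
$70 \left(V{\left(2,3 \right)} + \left(-4\right)^{2} \cdot 6\right) 18 = 70 \left(\frac{3 - 6}{8 \cdot 2} + \left(-4\right)^{2} \cdot 6\right) 18 = 70 \left(\frac{1}{8} \cdot \frac{1}{2} \left(3 - 6\right) + 16 \cdot 6\right) 18 = 70 \left(\frac{1}{8} \cdot \frac{1}{2} \left(-3\right) + 96\right) 18 = 70 \left(- \frac{3}{16} + 96\right) 18 = 70 \cdot \frac{1533}{16} \cdot 18 = \frac{53655}{8} \cdot 18 = \frac{482895}{4}$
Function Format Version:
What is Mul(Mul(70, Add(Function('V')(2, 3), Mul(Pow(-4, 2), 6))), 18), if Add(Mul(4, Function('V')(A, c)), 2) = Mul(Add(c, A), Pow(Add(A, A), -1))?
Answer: Rational(482895, 4) ≈ 1.2072e+5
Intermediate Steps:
Function('V')(A, c) = Add(Rational(-1, 2), Mul(Rational(1, 8), Pow(A, -1), Add(A, c))) (Function('V')(A, c) = Add(Rational(-1, 2), Mul(Rational(1, 4), Mul(Add(c, A), Pow(Add(A, A), -1)))) = Add(Rational(-1, 2), Mul(Rational(1, 4), Mul(Add(A, c), Pow(Mul(2, A), -1)))) = Add(Rational(-1, 2), Mul(Rational(1, 4), Mul(Add(A, c), Mul(Rational(1, 2), Pow(A, -1))))) = Add(Rational(-1, 2), Mul(Rational(1, 4), Mul(Rational(1, 2), Pow(A, -1), Add(A, c)))) = Add(Rational(-1, 2), Mul(Rational(1, 8), Pow(A, -1), Add(A, c))))
Mul(Mul(70, Add(Function('V')(2, 3), Mul(Pow(-4, 2), 6))), 18) = Mul(Mul(70, Add(Mul(Rational(1, 8), Pow(2, -1), Add(3, Mul(-3, 2))), Mul(Pow(-4, 2), 6))), 18) = Mul(Mul(70, Add(Mul(Rational(1, 8), Rational(1, 2), Add(3, -6)), Mul(16, 6))), 18) = Mul(Mul(70, Add(Mul(Rational(1, 8), Rational(1, 2), -3), 96)), 18) = Mul(Mul(70, Add(Rational(-3, 16), 96)), 18) = Mul(Mul(70, Rational(1533, 16)), 18) = Mul(Rational(53655, 8), 18) = Rational(482895, 4)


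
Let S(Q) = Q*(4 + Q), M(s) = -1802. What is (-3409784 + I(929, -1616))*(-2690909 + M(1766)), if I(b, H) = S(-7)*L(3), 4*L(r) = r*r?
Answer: 36725742615317/4 ≈ 9.1814e+12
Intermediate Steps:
L(r) = r**2/4 (L(r) = (r*r)/4 = r**2/4)
I(b, H) = 189/4 (I(b, H) = (-7*(4 - 7))*((1/4)*3**2) = (-7*(-3))*((1/4)*9) = 21*(9/4) = 189/4)
(-3409784 + I(929, -1616))*(-2690909 + M(1766)) = (-3409784 + 189/4)*(-2690909 - 1802) = -13638947/4*(-2692711) = 36725742615317/4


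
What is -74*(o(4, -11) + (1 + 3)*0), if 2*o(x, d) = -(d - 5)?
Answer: -592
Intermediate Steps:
o(x, d) = 5/2 - d/2 (o(x, d) = (-(d - 5))/2 = (-(-5 + d))/2 = (5 - d)/2 = 5/2 - d/2)
-74*(o(4, -11) + (1 + 3)*0) = -74*((5/2 - 1/2*(-11)) + (1 + 3)*0) = -74*((5/2 + 11/2) + 4*0) = -74*(8 + 0) = -74*8 = -592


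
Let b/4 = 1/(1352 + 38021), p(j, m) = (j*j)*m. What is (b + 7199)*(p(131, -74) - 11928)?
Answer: -363333283637502/39373 ≈ -9.2280e+9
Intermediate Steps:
p(j, m) = m*j**2 (p(j, m) = j**2*m = m*j**2)
b = 4/39373 (b = 4/(1352 + 38021) = 4/39373 ≈ 0.00010159)
(b + 7199)*(p(131, -74) - 11928) = (4/39373 + 7199)*(-74*131**2 - 11928) = 283446231*(-74*17161 - 11928)/39373 = 283446231*(-1269914 - 11928)/39373 = (283446231/39373)*(-1281842) = -363333283637502/39373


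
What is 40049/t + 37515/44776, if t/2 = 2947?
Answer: 1007173717/131954872 ≈ 7.6327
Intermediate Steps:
t = 5894 (t = 2*2947 = 5894)
40049/t + 37515/44776 = 40049/5894 + 37515/44776 = 1007173717/131954872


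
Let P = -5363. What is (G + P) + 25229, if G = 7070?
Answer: 26936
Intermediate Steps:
(G + P) + 25229 = (7070 - 5363) + 25229 = 1707 + 25229 = 26936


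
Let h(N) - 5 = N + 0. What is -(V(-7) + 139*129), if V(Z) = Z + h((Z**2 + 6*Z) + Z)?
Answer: -17929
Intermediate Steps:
h(N) = 5 + N (h(N) = 5 + (N + 0) = 5 + N)
V(Z) = 5 + Z**2 + 8*Z (V(Z) = Z + (5 + ((Z**2 + 6*Z) + Z)) = Z + (5 + (Z**2 + 7*Z)) = Z + (5 + Z**2 + 7*Z) = 5 + Z**2 + 8*Z)
-(V(-7) + 139*129) = -((5 - 7 - 7*(7 - 7)) + 139*129) = -((5 - 7 - 7*0) + 17931) = -((5 - 7 + 0) + 17931) = -(-2 + 17931) = -1*17929 = -17929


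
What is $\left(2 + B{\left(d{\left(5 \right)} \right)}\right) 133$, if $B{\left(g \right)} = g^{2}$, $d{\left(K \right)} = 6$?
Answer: $5054$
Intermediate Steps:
$\left(2 + B{\left(d{\left(5 \right)} \right)}\right) 133 = \left(2 + 6^{2}\right) 133 = \left(2 + 36\right) 133 = 38 \cdot 133 = 5054$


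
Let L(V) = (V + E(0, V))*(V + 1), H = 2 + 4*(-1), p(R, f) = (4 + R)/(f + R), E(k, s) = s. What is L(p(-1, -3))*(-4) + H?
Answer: -½ ≈ -0.50000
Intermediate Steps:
p(R, f) = (4 + R)/(R + f)
H = -2 (H = 2 - 4 = -2)
L(V) = 2*V*(1 + V) (L(V) = (V + V)*(V + 1) = (2*V)*(1 + V) = 2*V*(1 + V))
L(p(-1, -3))*(-4) + H = (2*((4 - 1)/(-1 - 3))*(1 + (4 - 1)/(-1 - 3)))*(-4) - 2 = (2*(3/(-4))*(1 + 3/(-4)))*(-4) - 2 = (2*(-¼*3)*(1 - ¼*3))*(-4) - 2 = (2*(-¾)*(1 - ¾))*(-4) - 2 = (2*(-¾)*(¼))*(-4) - 2 = -3/8*(-4) - 2 = 3/2 - 2 = -½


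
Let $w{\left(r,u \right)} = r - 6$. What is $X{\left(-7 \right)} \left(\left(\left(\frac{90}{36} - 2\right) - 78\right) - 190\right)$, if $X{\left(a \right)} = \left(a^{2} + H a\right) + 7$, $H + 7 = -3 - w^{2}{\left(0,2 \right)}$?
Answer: $-101115$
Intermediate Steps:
$w{\left(r,u \right)} = -6 + r$ ($w{\left(r,u \right)} = r - 6 = -6 + r$)
$H = -46$ ($H = -7 - \left(3 + \left(-6 + 0\right)^{2}\right) = -7 - 39 = -46$)
$X{\left(a \right)} = 7 + a^{2} - 46 a$ ($X{\left(a \right)} = \left(a^{2} - 46 a\right) + 7 = 7 + a^{2} - 46 a$)
$X{\left(-7 \right)} \left(\left(\left(\frac{90}{36} - 2\right) - 78\right) - 190\right) = \left(7 + \left(-7\right)^{2} - -322\right) \left(\left(\left(\frac{90}{36} - 2\right) - 78\right) - 190\right) = \left(7 + 49 + 322\right) \left(\left(\left(90 \cdot \frac{1}{36} - 2\right) - 78\right) - 190\right) = 378 \left(\left(\left(\frac{5}{2} - 2\right) - 78\right) - 190\right) = 378 \left(\left(\frac{1}{2} - 78\right) - 190\right) = 378 \left(- \frac{155}{2} - 190\right) = 378 \left(- \frac{535}{2}\right) = -101115$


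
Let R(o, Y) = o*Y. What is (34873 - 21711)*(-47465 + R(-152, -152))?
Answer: -320639482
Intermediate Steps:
R(o, Y) = Y*o
(34873 - 21711)*(-47465 + R(-152, -152)) = (34873 - 21711)*(-47465 - 152*(-152)) = 13162*(-47465 + 23104) = 13162*(-24361) = -320639482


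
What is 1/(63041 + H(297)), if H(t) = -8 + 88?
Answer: 1/63121 ≈ 1.5843e-5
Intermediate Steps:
H(t) = 80
1/(63041 + H(297)) = 1/(63041 + 80) = 1/63121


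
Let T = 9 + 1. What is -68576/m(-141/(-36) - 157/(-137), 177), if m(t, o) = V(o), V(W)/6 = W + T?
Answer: -34288/561 ≈ -61.119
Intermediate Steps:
T = 10
V(W) = 60 + 6*W (V(W) = 6*(W + 10) = 6*(10 + W) = 60 + 6*W)
m(t, o) = 60 + 6*o
-68576/m(-141/(-36) - 157/(-137), 177) = -68576/(60 + 6*177) = -68576/(60 + 1062) = -68576/1122 = -68576*1/1122 = -34288/561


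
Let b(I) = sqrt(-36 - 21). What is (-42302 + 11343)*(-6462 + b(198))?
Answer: 200057058 - 30959*I*sqrt(57) ≈ 2.0006e+8 - 2.3374e+5*I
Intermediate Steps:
b(I) = I*sqrt(57) (b(I) = sqrt(-57) = I*sqrt(57))
(-42302 + 11343)*(-6462 + b(198)) = (-42302 + 11343)*(-6462 + I*sqrt(57)) = -30959*(-6462 + I*sqrt(57)) = 200057058 - 30959*I*sqrt(57)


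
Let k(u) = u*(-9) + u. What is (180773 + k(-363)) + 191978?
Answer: 375655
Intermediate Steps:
k(u) = -8*u (k(u) = -9*u + u = -8*u)
(180773 + k(-363)) + 191978 = (180773 - 8*(-363)) + 191978 = (180773 + 2904) + 191978 = 183677 + 191978 = 375655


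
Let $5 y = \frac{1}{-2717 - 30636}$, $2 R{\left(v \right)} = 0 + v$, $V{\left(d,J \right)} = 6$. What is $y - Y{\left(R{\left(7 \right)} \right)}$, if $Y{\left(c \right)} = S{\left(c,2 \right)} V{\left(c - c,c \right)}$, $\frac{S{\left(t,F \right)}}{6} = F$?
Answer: $- \frac{12007081}{166765} \approx -72.0$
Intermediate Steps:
$S{\left(t,F \right)} = 6 F$
$R{\left(v \right)} = \frac{v}{2}$ ($R{\left(v \right)} = \frac{0 + v}{2} = \frac{v}{2}$)
$Y{\left(c \right)} = 72$ ($Y{\left(c \right)} = 6 \cdot 2 \cdot 6 = 12 \cdot 6 = 72$)
$y = - \frac{1}{166765}$ ($y = \frac{1}{5 \left(-2717 - 30636\right)} = \frac{1}{5 \left(-33353\right)} = \frac{1}{5} \left(- \frac{1}{33353}\right) = - \frac{1}{166765} \approx -5.9965 \cdot 10^{-6}$)
$y - Y{\left(R{\left(7 \right)} \right)} = - \frac{1}{166765} - 72 = - \frac{12007081}{166765}$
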